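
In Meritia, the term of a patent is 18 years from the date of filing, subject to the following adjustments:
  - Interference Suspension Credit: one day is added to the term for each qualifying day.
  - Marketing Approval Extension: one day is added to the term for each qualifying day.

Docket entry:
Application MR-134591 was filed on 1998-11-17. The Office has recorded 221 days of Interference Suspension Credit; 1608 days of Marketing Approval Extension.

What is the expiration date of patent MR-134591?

2021-11-20

Base term: filing date + 18 years → 17 November 2016.
Interference Suspension Credit: +221 days → 26 June 2017.
Marketing Approval Extension: +1608 days → 20 November 2021.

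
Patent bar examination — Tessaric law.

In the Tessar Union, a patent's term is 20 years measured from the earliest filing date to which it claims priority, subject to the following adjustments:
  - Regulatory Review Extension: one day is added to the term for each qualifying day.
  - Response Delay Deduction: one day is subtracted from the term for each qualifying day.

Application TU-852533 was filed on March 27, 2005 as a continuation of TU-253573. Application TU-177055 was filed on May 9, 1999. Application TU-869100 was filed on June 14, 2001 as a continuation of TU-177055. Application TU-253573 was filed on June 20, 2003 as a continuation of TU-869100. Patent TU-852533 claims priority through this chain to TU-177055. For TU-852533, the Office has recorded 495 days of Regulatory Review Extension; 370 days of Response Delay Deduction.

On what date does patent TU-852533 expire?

September 11, 2019

Earliest priority filing: 9 May 1999.
Base term: 9 May 1999 + 20 years → 9 May 2019.
Regulatory Review Extension: +495 days → 15 September 2020.
Response Delay Deduction: −370 days → 11 September 2019.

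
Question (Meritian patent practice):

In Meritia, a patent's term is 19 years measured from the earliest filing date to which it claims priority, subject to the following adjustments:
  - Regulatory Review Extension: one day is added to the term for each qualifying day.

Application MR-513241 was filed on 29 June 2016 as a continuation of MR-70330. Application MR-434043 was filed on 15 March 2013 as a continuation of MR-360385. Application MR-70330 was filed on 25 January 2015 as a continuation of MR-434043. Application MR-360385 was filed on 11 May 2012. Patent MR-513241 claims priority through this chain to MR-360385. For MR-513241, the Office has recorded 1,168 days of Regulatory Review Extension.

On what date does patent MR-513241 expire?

Earliest priority filing: 11 May 2012.
Base term: 11 May 2012 + 19 years → 11 May 2031.
Regulatory Review Extension: +1168 days → 22 July 2034.

July 22, 2034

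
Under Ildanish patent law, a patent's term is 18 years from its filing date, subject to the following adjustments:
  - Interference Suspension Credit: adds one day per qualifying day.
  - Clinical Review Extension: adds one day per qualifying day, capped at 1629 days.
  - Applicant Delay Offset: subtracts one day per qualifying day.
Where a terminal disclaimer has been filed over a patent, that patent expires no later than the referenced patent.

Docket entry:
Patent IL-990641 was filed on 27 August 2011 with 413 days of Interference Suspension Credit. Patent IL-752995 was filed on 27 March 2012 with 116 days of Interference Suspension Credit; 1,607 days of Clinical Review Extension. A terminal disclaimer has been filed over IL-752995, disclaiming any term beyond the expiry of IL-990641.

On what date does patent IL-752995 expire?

October 14, 2030

Natural term of IL-752995:
  Base: filing + 18 years → 27 March 2030.
  Interference Suspension Credit: +116 days → 21 July 2030.
  Clinical Review Extension: 1607 days (within the 1629-day cap) → +1607 days → 14 December 2034.
Expiry of referenced patent IL-990641:
  Base: filing + 18 years → 27 August 2029.
  Interference Suspension Credit: +413 days → 14 October 2030.
Terminal disclaimer: IL-752995 expires on the earlier of 14 December 2034 and 14 October 2030.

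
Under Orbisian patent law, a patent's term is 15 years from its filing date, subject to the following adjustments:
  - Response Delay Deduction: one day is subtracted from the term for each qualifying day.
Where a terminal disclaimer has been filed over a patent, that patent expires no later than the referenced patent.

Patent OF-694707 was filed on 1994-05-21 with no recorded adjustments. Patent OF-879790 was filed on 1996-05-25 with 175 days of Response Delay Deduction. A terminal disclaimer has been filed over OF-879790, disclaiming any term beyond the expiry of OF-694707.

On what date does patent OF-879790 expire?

Natural term of OF-879790:
  Base: filing + 15 years → 25 May 2011.
  Response Delay Deduction: −175 days → 1 December 2010.
Expiry of referenced patent OF-694707:
  Base: filing + 15 years → 21 May 2009.
Terminal disclaimer: OF-879790 expires on the earlier of 1 December 2010 and 21 May 2009.

May 21, 2009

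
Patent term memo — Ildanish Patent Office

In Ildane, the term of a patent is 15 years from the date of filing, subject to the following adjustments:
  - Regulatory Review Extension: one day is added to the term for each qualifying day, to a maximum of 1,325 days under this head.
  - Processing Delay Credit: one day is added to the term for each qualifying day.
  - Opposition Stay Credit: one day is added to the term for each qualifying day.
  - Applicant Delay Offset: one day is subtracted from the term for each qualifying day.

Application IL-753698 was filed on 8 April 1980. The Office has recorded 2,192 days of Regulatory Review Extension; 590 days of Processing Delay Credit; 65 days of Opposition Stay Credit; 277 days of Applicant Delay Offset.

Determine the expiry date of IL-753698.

Base term: filing date + 15 years → 8 April 1995.
Regulatory Review Extension: 2192 days claimed exceeds the 1325-day cap, so +1325 days → 23 November 1998.
Processing Delay Credit: +590 days → 5 July 2000.
Opposition Stay Credit: +65 days → 8 September 2000.
Applicant Delay Offset: −277 days → 6 December 1999.

December 6, 1999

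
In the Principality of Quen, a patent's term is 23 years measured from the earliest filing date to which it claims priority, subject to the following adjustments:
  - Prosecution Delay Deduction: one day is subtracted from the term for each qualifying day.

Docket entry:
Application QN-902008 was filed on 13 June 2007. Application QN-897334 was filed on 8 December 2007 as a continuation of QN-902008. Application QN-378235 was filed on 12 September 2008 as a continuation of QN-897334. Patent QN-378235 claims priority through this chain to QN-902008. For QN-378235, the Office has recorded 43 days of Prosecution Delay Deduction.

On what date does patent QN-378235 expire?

Earliest priority filing: 13 June 2007.
Base term: 13 June 2007 + 23 years → 13 June 2030.
Prosecution Delay Deduction: −43 days → 1 May 2030.

2030-05-01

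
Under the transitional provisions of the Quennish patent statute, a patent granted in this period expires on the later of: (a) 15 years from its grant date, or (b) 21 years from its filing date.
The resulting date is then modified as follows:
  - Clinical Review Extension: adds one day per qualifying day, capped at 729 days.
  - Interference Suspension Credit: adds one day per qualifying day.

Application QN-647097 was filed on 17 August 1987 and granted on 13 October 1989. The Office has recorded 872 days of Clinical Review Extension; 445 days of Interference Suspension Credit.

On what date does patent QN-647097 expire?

(a) grant + 15 years → 13 October 2004.
(b) filing + 21 years → 17 August 2008.
Later of the two: 17 August 2008.
Clinical Review Extension: 872 days claimed exceeds the 729-day cap, so +729 days → 16 August 2010.
Interference Suspension Credit: +445 days → 4 November 2011.

2011-11-04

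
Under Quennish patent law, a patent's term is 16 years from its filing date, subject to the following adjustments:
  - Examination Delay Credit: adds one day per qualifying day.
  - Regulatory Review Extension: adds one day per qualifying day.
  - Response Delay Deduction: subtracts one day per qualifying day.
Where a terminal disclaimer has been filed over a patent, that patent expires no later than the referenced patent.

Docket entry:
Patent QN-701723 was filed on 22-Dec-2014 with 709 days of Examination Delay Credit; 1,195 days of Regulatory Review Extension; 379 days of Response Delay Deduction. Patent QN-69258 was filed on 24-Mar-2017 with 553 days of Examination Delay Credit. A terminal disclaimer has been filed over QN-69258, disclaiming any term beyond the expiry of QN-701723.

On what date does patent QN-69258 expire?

Natural term of QN-69258:
  Base: filing + 16 years → 24 March 2033.
  Examination Delay Credit: +553 days → 28 September 2034.
Expiry of referenced patent QN-701723:
  Base: filing + 16 years → 22 December 2030.
  Examination Delay Credit: +709 days → 30 November 2032.
  Regulatory Review Extension: +1195 days → 9 March 2036.
  Response Delay Deduction: −379 days → 24 February 2035.
Terminal disclaimer: QN-69258 expires on the earlier of 28 September 2034 and 24 February 2035.

September 28, 2034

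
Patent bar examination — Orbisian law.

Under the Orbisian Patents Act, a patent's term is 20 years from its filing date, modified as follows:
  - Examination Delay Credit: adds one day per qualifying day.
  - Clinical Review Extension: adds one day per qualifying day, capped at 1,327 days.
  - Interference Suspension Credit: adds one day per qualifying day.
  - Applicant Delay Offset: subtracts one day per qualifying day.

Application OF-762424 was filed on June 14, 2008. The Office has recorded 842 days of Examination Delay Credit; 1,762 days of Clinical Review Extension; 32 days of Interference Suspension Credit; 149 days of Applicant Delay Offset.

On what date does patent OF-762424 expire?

Base term: filing date + 20 years → 14 June 2028.
Examination Delay Credit: +842 days → 4 October 2030.
Clinical Review Extension: 1762 days claimed exceeds the 1327-day cap, so +1327 days → 23 May 2034.
Interference Suspension Credit: +32 days → 24 June 2034.
Applicant Delay Offset: −149 days → 26 January 2034.

January 26, 2034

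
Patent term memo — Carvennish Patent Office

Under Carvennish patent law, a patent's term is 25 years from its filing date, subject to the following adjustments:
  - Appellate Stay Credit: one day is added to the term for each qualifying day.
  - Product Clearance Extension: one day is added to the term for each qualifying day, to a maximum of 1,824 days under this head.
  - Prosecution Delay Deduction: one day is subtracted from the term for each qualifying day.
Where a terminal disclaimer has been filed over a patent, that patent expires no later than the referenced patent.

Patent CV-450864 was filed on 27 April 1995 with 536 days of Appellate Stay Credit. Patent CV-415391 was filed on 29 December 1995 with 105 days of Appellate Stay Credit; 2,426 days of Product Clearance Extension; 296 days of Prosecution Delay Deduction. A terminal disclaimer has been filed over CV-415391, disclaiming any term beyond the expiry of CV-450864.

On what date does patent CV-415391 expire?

Natural term of CV-415391:
  Base: filing + 25 years → 29 December 2020.
  Appellate Stay Credit: +105 days → 13 April 2021.
  Product Clearance Extension: 2426 days claimed exceeds the 1824-day cap, so +1824 days → 11 April 2026.
  Prosecution Delay Deduction: −296 days → 19 June 2025.
Expiry of referenced patent CV-450864:
  Base: filing + 25 years → 27 April 2020.
  Appellate Stay Credit: +536 days → 15 October 2021.
Terminal disclaimer: CV-415391 expires on the earlier of 19 June 2025 and 15 October 2021.

2021-10-15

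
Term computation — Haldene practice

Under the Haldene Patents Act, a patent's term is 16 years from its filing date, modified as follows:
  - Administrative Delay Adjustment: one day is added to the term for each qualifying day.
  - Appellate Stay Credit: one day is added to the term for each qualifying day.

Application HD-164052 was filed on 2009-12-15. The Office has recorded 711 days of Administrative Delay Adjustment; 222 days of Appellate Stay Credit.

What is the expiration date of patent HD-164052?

Base term: filing date + 16 years → 15 December 2025.
Administrative Delay Adjustment: +711 days → 26 November 2027.
Appellate Stay Credit: +222 days → 5 July 2028.

July 5, 2028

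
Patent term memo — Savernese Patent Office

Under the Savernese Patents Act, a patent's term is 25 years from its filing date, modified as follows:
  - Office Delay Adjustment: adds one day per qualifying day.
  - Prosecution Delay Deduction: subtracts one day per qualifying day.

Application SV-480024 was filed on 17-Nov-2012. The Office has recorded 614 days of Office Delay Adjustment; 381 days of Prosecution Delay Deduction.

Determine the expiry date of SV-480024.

July 8, 2038

Base term: filing date + 25 years → 17 November 2037.
Office Delay Adjustment: +614 days → 24 July 2039.
Prosecution Delay Deduction: −381 days → 8 July 2038.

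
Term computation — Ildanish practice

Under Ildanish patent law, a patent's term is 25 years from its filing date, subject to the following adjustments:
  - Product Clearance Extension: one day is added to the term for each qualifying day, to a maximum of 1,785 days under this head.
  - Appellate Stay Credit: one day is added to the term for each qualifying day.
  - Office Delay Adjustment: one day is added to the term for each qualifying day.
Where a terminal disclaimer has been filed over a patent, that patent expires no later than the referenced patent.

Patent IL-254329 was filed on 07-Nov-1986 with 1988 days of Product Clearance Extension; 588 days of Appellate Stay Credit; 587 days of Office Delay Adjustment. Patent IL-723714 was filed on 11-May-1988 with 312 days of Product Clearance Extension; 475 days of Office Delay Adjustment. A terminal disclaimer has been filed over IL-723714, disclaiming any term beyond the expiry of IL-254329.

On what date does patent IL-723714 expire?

Natural term of IL-723714:
  Base: filing + 25 years → 11 May 2013.
  Product Clearance Extension: 312 days (within the 1785-day cap) → +312 days → 19 March 2014.
  Office Delay Adjustment: +475 days → 7 July 2015.
Expiry of referenced patent IL-254329:
  Base: filing + 25 years → 7 November 2011.
  Product Clearance Extension: 1988 days claimed exceeds the 1785-day cap, so +1785 days → 26 September 2016.
  Appellate Stay Credit: +588 days → 7 May 2018.
  Office Delay Adjustment: +587 days → 15 December 2019.
Terminal disclaimer: IL-723714 expires on the earlier of 7 July 2015 and 15 December 2019.

July 7, 2015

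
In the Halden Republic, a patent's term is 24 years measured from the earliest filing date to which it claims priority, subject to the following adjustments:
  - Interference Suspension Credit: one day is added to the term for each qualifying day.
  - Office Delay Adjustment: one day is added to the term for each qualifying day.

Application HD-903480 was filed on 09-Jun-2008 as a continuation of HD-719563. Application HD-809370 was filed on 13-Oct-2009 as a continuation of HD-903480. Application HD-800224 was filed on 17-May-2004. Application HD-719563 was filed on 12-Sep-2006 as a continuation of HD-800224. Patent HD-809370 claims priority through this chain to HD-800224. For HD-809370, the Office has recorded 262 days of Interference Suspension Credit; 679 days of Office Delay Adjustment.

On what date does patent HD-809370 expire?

Earliest priority filing: 17 May 2004.
Base term: 17 May 2004 + 24 years → 17 May 2028.
Interference Suspension Credit: +262 days → 3 February 2029.
Office Delay Adjustment: +679 days → 14 December 2030.

December 14, 2030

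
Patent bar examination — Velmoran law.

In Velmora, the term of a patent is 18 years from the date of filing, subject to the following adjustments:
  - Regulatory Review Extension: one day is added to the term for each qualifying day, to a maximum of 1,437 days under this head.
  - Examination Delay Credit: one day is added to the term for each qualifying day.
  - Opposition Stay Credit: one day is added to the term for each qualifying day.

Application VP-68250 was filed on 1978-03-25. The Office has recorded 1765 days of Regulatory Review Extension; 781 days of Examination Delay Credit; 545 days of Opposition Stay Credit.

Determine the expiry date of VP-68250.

Base term: filing date + 18 years → 25 March 1996.
Regulatory Review Extension: 1765 days claimed exceeds the 1437-day cap, so +1437 days → 1 March 2000.
Examination Delay Credit: +781 days → 21 April 2002.
Opposition Stay Credit: +545 days → 18 October 2003.

October 18, 2003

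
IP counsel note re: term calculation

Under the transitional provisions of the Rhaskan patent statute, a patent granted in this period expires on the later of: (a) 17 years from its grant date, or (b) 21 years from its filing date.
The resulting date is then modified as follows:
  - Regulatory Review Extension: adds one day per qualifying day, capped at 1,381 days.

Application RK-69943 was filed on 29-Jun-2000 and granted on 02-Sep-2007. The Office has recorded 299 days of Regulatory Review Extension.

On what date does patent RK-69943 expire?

(a) grant + 17 years → 2 September 2024.
(b) filing + 21 years → 29 June 2021.
Later of the two: 2 September 2024.
Regulatory Review Extension: 299 days (within the 1381-day cap) → +299 days → 28 June 2025.

June 28, 2025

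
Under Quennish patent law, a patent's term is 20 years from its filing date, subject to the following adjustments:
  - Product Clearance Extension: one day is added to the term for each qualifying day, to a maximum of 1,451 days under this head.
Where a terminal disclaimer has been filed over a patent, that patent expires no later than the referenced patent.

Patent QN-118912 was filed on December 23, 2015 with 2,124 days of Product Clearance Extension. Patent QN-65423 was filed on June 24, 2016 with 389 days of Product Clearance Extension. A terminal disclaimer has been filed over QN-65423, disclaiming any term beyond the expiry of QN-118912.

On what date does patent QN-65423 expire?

Natural term of QN-65423:
  Base: filing + 20 years → 24 June 2036.
  Product Clearance Extension: 389 days (within the 1451-day cap) → +389 days → 18 July 2037.
Expiry of referenced patent QN-118912:
  Base: filing + 20 years → 23 December 2035.
  Product Clearance Extension: 2124 days claimed exceeds the 1451-day cap, so +1451 days → 13 December 2039.
Terminal disclaimer: QN-65423 expires on the earlier of 18 July 2037 and 13 December 2039.

2037-07-18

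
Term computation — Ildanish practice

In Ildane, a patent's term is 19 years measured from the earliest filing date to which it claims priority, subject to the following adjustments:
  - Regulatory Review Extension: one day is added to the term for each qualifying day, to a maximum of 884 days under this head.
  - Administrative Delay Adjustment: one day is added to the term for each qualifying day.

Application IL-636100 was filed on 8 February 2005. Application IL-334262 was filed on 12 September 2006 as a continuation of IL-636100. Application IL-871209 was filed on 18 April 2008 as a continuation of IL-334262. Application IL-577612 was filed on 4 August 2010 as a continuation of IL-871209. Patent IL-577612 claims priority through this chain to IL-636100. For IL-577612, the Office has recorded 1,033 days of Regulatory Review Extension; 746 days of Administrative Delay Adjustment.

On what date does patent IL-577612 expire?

July 26, 2028

Earliest priority filing: 8 February 2005.
Base term: 8 February 2005 + 19 years → 8 February 2024.
Regulatory Review Extension: 1033 days claimed exceeds the 884-day cap, so +884 days → 11 July 2026.
Administrative Delay Adjustment: +746 days → 26 July 2028.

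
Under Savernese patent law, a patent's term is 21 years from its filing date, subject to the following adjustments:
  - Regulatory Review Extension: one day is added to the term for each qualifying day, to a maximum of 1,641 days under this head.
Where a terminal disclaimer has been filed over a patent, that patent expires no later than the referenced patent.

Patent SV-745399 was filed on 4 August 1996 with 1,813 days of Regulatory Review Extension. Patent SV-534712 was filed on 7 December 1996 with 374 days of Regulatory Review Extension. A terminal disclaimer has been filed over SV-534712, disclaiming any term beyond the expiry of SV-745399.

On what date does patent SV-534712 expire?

December 16, 2018

Natural term of SV-534712:
  Base: filing + 21 years → 7 December 2017.
  Regulatory Review Extension: 374 days (within the 1641-day cap) → +374 days → 16 December 2018.
Expiry of referenced patent SV-745399:
  Base: filing + 21 years → 4 August 2017.
  Regulatory Review Extension: 1813 days claimed exceeds the 1641-day cap, so +1641 days → 31 January 2022.
Terminal disclaimer: SV-534712 expires on the earlier of 16 December 2018 and 31 January 2022.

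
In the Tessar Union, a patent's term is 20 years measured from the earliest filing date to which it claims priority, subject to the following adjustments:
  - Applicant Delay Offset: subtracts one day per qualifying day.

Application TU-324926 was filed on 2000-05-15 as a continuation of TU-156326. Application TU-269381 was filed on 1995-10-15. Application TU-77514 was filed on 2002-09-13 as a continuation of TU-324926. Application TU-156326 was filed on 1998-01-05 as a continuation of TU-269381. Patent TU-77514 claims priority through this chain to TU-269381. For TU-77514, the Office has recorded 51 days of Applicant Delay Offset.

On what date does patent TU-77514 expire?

2015-08-25

Earliest priority filing: 15 October 1995.
Base term: 15 October 1995 + 20 years → 15 October 2015.
Applicant Delay Offset: −51 days → 25 August 2015.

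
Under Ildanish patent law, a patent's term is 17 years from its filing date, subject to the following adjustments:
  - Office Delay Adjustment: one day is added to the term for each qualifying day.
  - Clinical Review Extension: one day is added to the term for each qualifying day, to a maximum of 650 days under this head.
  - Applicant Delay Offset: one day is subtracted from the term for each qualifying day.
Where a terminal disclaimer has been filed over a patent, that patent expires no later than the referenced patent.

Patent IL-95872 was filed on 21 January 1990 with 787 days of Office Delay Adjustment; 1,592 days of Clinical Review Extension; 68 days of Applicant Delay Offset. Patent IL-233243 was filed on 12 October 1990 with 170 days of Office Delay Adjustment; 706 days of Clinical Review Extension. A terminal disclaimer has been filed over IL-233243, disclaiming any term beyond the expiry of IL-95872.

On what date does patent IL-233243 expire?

January 9, 2010

Natural term of IL-233243:
  Base: filing + 17 years → 12 October 2007.
  Office Delay Adjustment: +170 days → 30 March 2008.
  Clinical Review Extension: 706 days claimed exceeds the 650-day cap, so +650 days → 9 January 2010.
Expiry of referenced patent IL-95872:
  Base: filing + 17 years → 21 January 2007.
  Office Delay Adjustment: +787 days → 18 March 2009.
  Clinical Review Extension: 1592 days claimed exceeds the 650-day cap, so +650 days → 28 December 2010.
  Applicant Delay Offset: −68 days → 21 October 2010.
Terminal disclaimer: IL-233243 expires on the earlier of 9 January 2010 and 21 October 2010.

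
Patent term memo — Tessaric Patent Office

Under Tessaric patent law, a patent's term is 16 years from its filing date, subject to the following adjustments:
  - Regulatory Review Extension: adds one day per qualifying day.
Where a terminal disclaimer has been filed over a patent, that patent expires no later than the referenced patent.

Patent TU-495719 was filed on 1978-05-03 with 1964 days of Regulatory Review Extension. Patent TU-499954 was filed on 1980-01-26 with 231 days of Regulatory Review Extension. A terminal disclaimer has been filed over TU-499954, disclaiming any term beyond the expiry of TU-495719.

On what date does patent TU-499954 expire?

September 13, 1996

Natural term of TU-499954:
  Base: filing + 16 years → 26 January 1996.
  Regulatory Review Extension: +231 days → 13 September 1996.
Expiry of referenced patent TU-495719:
  Base: filing + 16 years → 3 May 1994.
  Regulatory Review Extension: +1964 days → 18 September 1999.
Terminal disclaimer: TU-499954 expires on the earlier of 13 September 1996 and 18 September 1999.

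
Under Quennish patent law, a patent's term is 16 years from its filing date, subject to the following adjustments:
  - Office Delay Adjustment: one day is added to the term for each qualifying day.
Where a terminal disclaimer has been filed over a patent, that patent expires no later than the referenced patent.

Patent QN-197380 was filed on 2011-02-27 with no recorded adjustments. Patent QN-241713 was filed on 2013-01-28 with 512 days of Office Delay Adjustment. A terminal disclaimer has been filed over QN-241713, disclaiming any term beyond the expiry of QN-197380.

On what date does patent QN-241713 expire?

Natural term of QN-241713:
  Base: filing + 16 years → 28 January 2029.
  Office Delay Adjustment: +512 days → 24 June 2030.
Expiry of referenced patent QN-197380:
  Base: filing + 16 years → 27 February 2027.
Terminal disclaimer: QN-241713 expires on the earlier of 24 June 2030 and 27 February 2027.

February 27, 2027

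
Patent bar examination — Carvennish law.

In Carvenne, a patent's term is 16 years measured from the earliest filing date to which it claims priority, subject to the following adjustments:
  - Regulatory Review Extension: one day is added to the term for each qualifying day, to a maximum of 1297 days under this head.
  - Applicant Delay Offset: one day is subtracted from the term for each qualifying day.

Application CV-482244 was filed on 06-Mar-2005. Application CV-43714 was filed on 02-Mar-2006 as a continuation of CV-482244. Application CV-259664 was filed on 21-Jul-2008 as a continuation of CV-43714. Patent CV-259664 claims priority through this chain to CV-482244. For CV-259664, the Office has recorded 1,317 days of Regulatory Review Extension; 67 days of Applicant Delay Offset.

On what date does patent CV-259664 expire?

2024-07-18

Earliest priority filing: 6 March 2005.
Base term: 6 March 2005 + 16 years → 6 March 2021.
Regulatory Review Extension: 1317 days claimed exceeds the 1297-day cap, so +1297 days → 23 September 2024.
Applicant Delay Offset: −67 days → 18 July 2024.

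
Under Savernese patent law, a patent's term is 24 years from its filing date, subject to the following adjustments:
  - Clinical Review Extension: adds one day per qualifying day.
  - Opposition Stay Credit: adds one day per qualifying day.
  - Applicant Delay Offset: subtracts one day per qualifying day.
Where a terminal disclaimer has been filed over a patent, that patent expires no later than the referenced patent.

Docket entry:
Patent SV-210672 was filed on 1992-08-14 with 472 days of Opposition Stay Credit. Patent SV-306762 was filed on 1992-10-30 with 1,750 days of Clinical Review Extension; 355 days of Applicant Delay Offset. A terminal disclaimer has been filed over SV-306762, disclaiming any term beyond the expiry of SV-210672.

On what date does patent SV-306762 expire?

Natural term of SV-306762:
  Base: filing + 24 years → 30 October 2016.
  Clinical Review Extension: +1750 days → 15 August 2021.
  Applicant Delay Offset: −355 days → 25 August 2020.
Expiry of referenced patent SV-210672:
  Base: filing + 24 years → 14 August 2016.
  Opposition Stay Credit: +472 days → 29 November 2017.
Terminal disclaimer: SV-306762 expires on the earlier of 25 August 2020 and 29 November 2017.

2017-11-29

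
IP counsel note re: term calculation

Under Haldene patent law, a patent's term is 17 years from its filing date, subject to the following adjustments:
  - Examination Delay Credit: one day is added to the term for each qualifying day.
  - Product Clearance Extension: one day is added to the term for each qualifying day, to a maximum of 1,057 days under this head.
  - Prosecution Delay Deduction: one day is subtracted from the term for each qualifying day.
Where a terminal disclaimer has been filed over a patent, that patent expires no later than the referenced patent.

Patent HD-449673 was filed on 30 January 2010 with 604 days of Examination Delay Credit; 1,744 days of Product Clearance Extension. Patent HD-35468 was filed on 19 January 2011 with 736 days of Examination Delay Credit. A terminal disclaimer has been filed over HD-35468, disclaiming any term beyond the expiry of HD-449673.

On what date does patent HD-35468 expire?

Natural term of HD-35468:
  Base: filing + 17 years → 19 January 2028.
  Examination Delay Credit: +736 days → 24 January 2030.
Expiry of referenced patent HD-449673:
  Base: filing + 17 years → 30 January 2027.
  Examination Delay Credit: +604 days → 25 September 2028.
  Product Clearance Extension: 1744 days claimed exceeds the 1057-day cap, so +1057 days → 18 August 2031.
Terminal disclaimer: HD-35468 expires on the earlier of 24 January 2030 and 18 August 2031.

January 24, 2030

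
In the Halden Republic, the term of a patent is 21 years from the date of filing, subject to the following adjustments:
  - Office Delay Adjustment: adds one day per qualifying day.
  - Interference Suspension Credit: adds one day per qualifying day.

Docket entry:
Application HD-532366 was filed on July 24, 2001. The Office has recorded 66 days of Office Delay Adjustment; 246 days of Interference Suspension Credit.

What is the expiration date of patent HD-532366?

June 1, 2023

Base term: filing date + 21 years → 24 July 2022.
Office Delay Adjustment: +66 days → 28 September 2022.
Interference Suspension Credit: +246 days → 1 June 2023.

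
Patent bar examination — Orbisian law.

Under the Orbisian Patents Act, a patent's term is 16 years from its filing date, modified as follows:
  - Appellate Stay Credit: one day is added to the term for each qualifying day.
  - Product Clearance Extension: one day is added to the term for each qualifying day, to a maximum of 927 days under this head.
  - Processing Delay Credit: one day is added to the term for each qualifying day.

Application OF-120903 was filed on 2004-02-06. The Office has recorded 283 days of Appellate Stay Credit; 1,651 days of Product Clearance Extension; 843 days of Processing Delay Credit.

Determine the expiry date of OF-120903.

September 20, 2025

Base term: filing date + 16 years → 6 February 2020.
Appellate Stay Credit: +283 days → 15 November 2020.
Product Clearance Extension: 1651 days claimed exceeds the 927-day cap, so +927 days → 31 May 2023.
Processing Delay Credit: +843 days → 20 September 2025.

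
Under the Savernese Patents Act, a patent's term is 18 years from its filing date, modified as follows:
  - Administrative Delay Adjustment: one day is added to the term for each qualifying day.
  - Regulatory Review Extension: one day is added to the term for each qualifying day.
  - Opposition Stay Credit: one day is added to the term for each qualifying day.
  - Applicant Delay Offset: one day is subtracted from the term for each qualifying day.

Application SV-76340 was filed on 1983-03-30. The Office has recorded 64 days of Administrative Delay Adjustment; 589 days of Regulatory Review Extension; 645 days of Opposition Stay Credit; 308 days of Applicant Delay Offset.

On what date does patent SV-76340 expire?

December 15, 2003

Base term: filing date + 18 years → 30 March 2001.
Administrative Delay Adjustment: +64 days → 2 June 2001.
Regulatory Review Extension: +589 days → 12 January 2003.
Opposition Stay Credit: +645 days → 18 October 2004.
Applicant Delay Offset: −308 days → 15 December 2003.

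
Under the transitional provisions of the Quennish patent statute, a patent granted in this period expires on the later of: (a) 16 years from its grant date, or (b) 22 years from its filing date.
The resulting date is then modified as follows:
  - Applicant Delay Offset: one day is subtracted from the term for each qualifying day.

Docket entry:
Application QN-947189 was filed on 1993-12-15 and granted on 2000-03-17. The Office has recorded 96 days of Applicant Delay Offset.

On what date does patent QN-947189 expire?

December 12, 2015

(a) grant + 16 years → 17 March 2016.
(b) filing + 22 years → 15 December 2015.
Later of the two: 17 March 2016.
Applicant Delay Offset: −96 days → 12 December 2015.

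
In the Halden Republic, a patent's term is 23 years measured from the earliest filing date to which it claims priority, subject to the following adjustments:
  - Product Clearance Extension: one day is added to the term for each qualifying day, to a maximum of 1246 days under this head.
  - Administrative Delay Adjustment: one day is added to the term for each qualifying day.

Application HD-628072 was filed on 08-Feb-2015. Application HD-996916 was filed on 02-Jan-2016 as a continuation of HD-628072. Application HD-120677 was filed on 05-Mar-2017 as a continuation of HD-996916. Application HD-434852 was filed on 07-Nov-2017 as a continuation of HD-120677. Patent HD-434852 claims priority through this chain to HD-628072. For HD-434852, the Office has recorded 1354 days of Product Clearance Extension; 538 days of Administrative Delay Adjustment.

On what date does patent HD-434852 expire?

December 28, 2042

Earliest priority filing: 8 February 2015.
Base term: 8 February 2015 + 23 years → 8 February 2038.
Product Clearance Extension: 1354 days claimed exceeds the 1246-day cap, so +1246 days → 8 July 2041.
Administrative Delay Adjustment: +538 days → 28 December 2042.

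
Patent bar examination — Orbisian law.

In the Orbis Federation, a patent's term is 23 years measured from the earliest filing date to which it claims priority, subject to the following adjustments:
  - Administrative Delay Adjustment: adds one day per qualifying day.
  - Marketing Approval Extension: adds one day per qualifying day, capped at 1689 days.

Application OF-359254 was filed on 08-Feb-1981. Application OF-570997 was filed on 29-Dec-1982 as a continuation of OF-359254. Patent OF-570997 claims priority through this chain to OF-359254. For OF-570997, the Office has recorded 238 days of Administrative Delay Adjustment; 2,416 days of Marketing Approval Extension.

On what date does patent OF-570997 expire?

Earliest priority filing: 8 February 1981.
Base term: 8 February 1981 + 23 years → 8 February 2004.
Administrative Delay Adjustment: +238 days → 3 October 2004.
Marketing Approval Extension: 2416 days claimed exceeds the 1689-day cap, so +1689 days → 19 May 2009.

May 19, 2009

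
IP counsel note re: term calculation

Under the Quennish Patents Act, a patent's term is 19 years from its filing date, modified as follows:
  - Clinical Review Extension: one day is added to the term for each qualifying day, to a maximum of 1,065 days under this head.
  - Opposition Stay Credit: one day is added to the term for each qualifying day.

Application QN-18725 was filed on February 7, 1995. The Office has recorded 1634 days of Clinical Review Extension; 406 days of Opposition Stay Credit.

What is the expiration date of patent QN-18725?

Base term: filing date + 19 years → 7 February 2014.
Clinical Review Extension: 1634 days claimed exceeds the 1065-day cap, so +1065 days → 7 January 2017.
Opposition Stay Credit: +406 days → 17 February 2018.

February 17, 2018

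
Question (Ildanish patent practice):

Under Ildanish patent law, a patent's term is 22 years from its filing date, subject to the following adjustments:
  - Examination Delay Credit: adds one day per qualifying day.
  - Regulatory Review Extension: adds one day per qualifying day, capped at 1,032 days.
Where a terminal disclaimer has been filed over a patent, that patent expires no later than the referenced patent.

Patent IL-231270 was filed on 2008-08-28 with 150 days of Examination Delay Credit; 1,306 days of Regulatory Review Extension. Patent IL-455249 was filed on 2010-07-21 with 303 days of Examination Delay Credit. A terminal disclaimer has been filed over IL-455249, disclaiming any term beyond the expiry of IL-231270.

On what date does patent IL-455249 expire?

Natural term of IL-455249:
  Base: filing + 22 years → 21 July 2032.
  Examination Delay Credit: +303 days → 20 May 2033.
Expiry of referenced patent IL-231270:
  Base: filing + 22 years → 28 August 2030.
  Examination Delay Credit: +150 days → 25 January 2031.
  Regulatory Review Extension: 1306 days claimed exceeds the 1032-day cap, so +1032 days → 22 November 2033.
Terminal disclaimer: IL-455249 expires on the earlier of 20 May 2033 and 22 November 2033.

May 20, 2033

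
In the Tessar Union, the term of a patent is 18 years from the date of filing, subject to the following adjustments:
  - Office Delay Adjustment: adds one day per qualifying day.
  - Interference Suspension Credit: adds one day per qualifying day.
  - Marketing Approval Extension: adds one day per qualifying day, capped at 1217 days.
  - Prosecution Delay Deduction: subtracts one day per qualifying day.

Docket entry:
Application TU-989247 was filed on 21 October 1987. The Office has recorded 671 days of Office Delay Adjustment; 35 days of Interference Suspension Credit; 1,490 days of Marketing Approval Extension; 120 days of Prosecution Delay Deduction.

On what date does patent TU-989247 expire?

September 28, 2010

Base term: filing date + 18 years → 21 October 2005.
Office Delay Adjustment: +671 days → 23 August 2007.
Interference Suspension Credit: +35 days → 27 September 2007.
Marketing Approval Extension: 1490 days claimed exceeds the 1217-day cap, so +1217 days → 26 January 2011.
Prosecution Delay Deduction: −120 days → 28 September 2010.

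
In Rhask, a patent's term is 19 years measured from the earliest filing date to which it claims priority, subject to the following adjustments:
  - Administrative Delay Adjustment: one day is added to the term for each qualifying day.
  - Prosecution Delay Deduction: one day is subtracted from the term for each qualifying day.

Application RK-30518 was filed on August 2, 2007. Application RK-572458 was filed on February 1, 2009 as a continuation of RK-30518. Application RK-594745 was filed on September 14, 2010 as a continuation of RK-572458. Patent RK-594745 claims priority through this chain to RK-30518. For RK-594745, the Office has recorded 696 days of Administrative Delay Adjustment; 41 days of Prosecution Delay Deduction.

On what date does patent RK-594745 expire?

2028-05-18

Earliest priority filing: 2 August 2007.
Base term: 2 August 2007 + 19 years → 2 August 2026.
Administrative Delay Adjustment: +696 days → 28 June 2028.
Prosecution Delay Deduction: −41 days → 18 May 2028.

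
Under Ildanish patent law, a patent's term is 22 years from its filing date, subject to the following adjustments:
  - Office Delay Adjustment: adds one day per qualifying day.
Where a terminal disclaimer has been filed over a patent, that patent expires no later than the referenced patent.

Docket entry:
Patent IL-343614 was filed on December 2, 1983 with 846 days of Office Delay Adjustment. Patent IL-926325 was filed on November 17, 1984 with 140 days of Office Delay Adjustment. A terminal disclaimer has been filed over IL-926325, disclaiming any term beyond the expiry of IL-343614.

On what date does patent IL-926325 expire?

Natural term of IL-926325:
  Base: filing + 22 years → 17 November 2006.
  Office Delay Adjustment: +140 days → 6 April 2007.
Expiry of referenced patent IL-343614:
  Base: filing + 22 years → 2 December 2005.
  Office Delay Adjustment: +846 days → 27 March 2008.
Terminal disclaimer: IL-926325 expires on the earlier of 6 April 2007 and 27 March 2008.

2007-04-06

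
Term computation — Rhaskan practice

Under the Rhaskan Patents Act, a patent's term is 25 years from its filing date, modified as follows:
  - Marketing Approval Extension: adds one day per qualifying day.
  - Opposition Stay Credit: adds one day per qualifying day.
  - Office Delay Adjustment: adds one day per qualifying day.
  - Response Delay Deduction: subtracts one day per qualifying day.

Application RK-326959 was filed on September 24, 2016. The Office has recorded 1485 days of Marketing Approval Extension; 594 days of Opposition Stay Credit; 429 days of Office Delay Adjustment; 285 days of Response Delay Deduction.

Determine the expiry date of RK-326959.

October 26, 2047

Base term: filing date + 25 years → 24 September 2041.
Marketing Approval Extension: +1485 days → 18 October 2045.
Opposition Stay Credit: +594 days → 4 June 2047.
Office Delay Adjustment: +429 days → 6 August 2048.
Response Delay Deduction: −285 days → 26 October 2047.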